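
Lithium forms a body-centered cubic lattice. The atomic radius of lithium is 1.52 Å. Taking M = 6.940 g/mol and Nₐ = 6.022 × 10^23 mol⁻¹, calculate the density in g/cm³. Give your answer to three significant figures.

In a BCC lattice, atoms touch along the body diagonal, so √3·a = 4r, giving a = 3.510 Å = 3.510 × 10^-8 cm.
With Z = 2, ρ = Z·M/(N_A·a³) = 2 × 6.940 / (6.022 × 10²³ × 4.325 × 10^-23) = 0.5329 g/cm³.

0.533 g/cm³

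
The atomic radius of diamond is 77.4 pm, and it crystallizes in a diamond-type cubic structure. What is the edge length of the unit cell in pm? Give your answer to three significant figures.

357 pm

In a diamond cubic lattice, nearest neighbors lie along the body diagonal with √3·a = 8r.
a = 8r/√3 = 8 × 77.4 / 1.7321 = 357 pm.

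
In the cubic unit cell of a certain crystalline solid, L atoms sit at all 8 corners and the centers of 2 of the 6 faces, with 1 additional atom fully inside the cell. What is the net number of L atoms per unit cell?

3

Corner atoms are shared by 8 cells (1/8 each), face atoms by 2 (1/2 each), interior atoms are unshared.
Net atoms = 8 × 1/8 + 2 × 1/2 + 1 = 1 + 1 + 1 = 3.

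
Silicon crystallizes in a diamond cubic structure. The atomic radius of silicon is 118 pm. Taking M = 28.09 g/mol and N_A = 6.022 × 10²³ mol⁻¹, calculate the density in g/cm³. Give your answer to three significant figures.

2.30 g/cm³

In a diamond cubic lattice, nearest neighbors lie along the body diagonal with √3·a = 8r, giving a = 545.0 pm = 5.450 × 10^-8 cm.
With Z = 8, ρ = Z·M/(N_A·a³) = 8 × 28.09 / (6.022 × 10²³ × 1.619 × 10^-22) = 2.305 g/cm³.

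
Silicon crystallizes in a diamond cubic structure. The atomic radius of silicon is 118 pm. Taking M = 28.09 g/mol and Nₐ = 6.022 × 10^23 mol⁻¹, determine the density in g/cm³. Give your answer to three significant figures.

2.30 g/cm³

In a diamond cubic lattice, nearest neighbors lie along the body diagonal with √3·a = 8r, giving a = 545.0 pm = 5.450 × 10^-8 cm.
With Z = 8, ρ = Z·M/(N_A·a³) = 8 × 28.09 / (6.022 × 10²³ × 1.619 × 10^-22) = 2.305 g/cm³.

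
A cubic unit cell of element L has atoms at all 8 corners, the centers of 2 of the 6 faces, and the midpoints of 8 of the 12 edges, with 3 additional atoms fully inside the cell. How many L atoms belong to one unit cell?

7

Corner atoms are shared by 8 cells (1/8 each), face atoms by 2 (1/2 each), edge atoms by 4 (1/4 each), interior atoms are unshared.
Net atoms = 8 × 1/8 + 2 × 1/2 + 8 × 1/4 + 3 = 1 + 1 + 2 + 3 = 7.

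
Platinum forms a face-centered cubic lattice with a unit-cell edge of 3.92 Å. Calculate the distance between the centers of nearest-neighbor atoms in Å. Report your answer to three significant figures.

2.77 Å

In an FCC structure, atoms touch along the face diagonal, so √2·a = 4r; the nearest-neighbor distance equals 2r = 0.7071·a.
d = 0.7071 × 3.92 = 2.77 Å.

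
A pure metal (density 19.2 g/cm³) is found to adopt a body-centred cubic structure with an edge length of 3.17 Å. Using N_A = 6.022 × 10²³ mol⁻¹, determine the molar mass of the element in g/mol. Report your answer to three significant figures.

A BCC cell has Z = 2 atoms; a = 3.170 × 10^-8 cm.
M = ρ·N_A·a³/Z = 19.2 × 6.022 × 10²³ × 3.186 × 10^-23 / 2 = 184 g/mol.

184 g/mol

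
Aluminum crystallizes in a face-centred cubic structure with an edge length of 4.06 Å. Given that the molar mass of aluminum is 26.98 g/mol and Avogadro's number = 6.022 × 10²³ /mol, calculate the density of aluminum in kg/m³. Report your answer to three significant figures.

2680 kg/m³

An FCC unit cell contains Z = 4 atoms.
Cell volume: a³ = (4.06 Å)³ = (4.060 × 10^-8 cm)³ = 6.692 × 10^-23 cm³.
ρ = Z·M/(N_A·a³) = 4 × 26.98 / (6.022 × 10²³ × 6.692 × 10^-23) = 2.678 g/cm³ = 2680 kg/m³.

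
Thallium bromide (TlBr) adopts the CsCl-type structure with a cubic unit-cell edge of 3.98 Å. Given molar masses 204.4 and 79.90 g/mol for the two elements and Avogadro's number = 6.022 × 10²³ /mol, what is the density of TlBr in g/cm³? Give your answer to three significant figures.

7.49 g/cm³

The CsCl-type structure contains Z = 1 formula unit per cell; M(TlBr) = 204.4 + 79.90 = 284.3 g/mol.
a³ = (3.980 × 10^-8 cm)³ = 6.304 × 10^-23 cm³.
ρ = 1 × 284.3 / (6.022 × 10²³ × 6.304 × 10^-23) = 7.488 g/cm³.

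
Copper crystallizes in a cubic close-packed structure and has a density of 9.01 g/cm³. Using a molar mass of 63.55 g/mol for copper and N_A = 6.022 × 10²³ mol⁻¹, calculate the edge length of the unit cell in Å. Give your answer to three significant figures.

With Z = 4 atoms per FCC cell, a³ = Z·M/(N_A·ρ) = 4 × 63.55 / (6.022 × 10²³ × 9.010 g/cm³) = 4.685 × 10^-23 cm³.
a = (4.685 × 10^-23)^(1/3) = 3.605 × 10^-8 cm = 3.60 Å.

3.60 Å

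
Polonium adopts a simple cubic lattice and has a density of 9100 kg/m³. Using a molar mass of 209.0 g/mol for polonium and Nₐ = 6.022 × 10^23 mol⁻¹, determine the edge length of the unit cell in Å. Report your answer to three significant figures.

With Z = 1 atom per simple cubic cell, a³ = Z·M/(N_A·ρ) = 1 × 209.0 / (6.022 × 10²³ × 9.100 g/cm³) = 3.814 × 10^-23 cm³.
a = (3.814 × 10^-23)^(1/3) = 3.366 × 10^-8 cm = 3.37 Å.

3.37 Å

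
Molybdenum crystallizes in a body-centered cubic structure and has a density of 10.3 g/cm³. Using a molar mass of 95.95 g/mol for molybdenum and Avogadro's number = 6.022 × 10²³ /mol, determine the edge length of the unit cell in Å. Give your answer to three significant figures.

3.14 Å

With Z = 2 atoms per BCC cell, a³ = Z·M/(N_A·ρ) = 2 × 95.95 / (6.022 × 10²³ × 10.30 g/cm³) = 3.094 × 10^-23 cm³.
a = (3.094 × 10^-23)^(1/3) = 3.139 × 10^-8 cm = 3.14 Å.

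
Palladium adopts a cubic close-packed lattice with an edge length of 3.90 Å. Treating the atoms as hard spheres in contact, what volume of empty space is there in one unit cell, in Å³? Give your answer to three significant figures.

In an FCC lattice atoms touch along the face diagonal, so √2·a = 4r, so r = 0.3536a = 1.379 Å.
V_cell = a³ = 59.32 Å³; V_atoms = 4 × (4/3)πr³ = 43.92 Å³.
Empty space = 59.32 − 43.92 = 15.4 Å³.

15.4 Å³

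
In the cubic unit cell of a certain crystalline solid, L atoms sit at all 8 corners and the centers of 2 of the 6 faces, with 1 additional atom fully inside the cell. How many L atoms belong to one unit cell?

3

Corner atoms are shared by 8 cells (1/8 each), face atoms by 2 (1/2 each), interior atoms are unshared.
Net atoms = 8 × 1/8 + 2 × 1/2 + 1 = 1 + 1 + 1 = 3.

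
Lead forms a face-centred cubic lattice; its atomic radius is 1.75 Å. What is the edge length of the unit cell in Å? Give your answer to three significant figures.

4.95 Å

In an FCC lattice, atoms touch along the face diagonal, so √2·a = 4r.
a = 4r/√2 = 4 × 1.75 / 1.4142 = 4.95 Å.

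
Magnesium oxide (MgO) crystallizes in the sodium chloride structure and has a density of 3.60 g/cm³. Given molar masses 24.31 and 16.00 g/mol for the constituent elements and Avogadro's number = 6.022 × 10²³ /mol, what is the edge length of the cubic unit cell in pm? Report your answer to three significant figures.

421 pm

M(MgO) = 40.31 g/mol; Z = 4 formula units per cell.
a³ = Z·M/(N_A·ρ) = 4 × 40.31 / (6.022 × 10²³ × 3.60) = 7.438 × 10^-23 cm³, so a = 4.205 × 10^-8 cm = 421 pm.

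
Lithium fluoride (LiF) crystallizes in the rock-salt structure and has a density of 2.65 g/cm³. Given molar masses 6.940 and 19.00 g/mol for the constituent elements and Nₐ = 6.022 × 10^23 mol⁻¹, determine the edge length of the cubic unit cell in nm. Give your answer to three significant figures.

0.402 nm

M(LiF) = 25.94 g/mol; Z = 4 formula units per cell.
a³ = Z·M/(N_A·ρ) = 4 × 25.94 / (6.022 × 10²³ × 2.65) = 6.502 × 10^-23 cm³, so a = 4.021 × 10^-8 cm = 0.402 nm.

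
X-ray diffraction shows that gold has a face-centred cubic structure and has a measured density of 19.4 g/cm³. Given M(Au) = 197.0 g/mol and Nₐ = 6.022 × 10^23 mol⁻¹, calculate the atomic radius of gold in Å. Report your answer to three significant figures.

1.44 Å

For an FCC cell (Z = 4), a³ = Z·M/(N_A·ρ) = 4 × 197.0 / (6.022 × 10²³ × 19.40) = 6.745 × 10^-23 cm³, so a = 4.071 × 10^-8 cm = 4.071 Å.
Atoms touch along the face diagonal, so √2·a = 4r, so r = 0.3536 × a = 1.44 Å.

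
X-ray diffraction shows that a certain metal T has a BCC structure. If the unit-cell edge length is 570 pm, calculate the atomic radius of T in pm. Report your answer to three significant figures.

247 pm

In a BCC lattice, atoms touch along the body diagonal, so √3·a = 4r.
r = √3·a/4 = 1.7321 × 570 / 4 = 247 pm.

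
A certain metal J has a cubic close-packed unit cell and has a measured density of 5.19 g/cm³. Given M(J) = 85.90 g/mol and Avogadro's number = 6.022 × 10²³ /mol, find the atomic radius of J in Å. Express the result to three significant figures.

1.69 Å

For an FCC cell (Z = 4), a³ = Z·M/(N_A·ρ) = 4 × 85.90 / (6.022 × 10²³ × 5.190) = 1.099 × 10^-22 cm³, so a = 4.791 × 10^-8 cm = 4.791 Å.
Atoms touch along the face diagonal, so √2·a = 4r, so r = 0.3536 × a = 1.69 Å.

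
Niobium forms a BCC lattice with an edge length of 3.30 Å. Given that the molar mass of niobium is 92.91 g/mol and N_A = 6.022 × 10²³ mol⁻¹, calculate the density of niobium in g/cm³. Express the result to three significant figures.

8.59 g/cm³

A BCC unit cell contains Z = 2 atoms.
Cell volume: a³ = (3.30 Å)³ = (3.300 × 10^-8 cm)³ = 3.594 × 10^-23 cm³.
ρ = Z·M/(N_A·a³) = 2 × 92.91 / (6.022 × 10²³ × 3.594 × 10^-23) = 8.586 g/cm³.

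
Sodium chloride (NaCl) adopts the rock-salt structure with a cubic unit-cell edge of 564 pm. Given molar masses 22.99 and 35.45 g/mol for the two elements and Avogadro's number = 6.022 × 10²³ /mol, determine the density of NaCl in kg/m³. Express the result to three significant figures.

2160 kg/m³

The rock-salt structure contains Z = 4 formula units per cell; M(NaCl) = 22.99 + 35.45 = 58.44 g/mol.
a³ = (5.640 × 10^-8 cm)³ = 1.794 × 10^-22 cm³.
ρ = 4 × 58.44 / (6.022 × 10²³ × 1.794 × 10^-22) = 2.164 g/cm³ = 2160 kg/m³.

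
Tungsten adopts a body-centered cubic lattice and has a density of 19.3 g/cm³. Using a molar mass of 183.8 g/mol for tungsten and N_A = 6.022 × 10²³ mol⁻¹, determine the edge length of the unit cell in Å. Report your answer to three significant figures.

With Z = 2 atoms per BCC cell, a³ = Z·M/(N_A·ρ) = 2 × 183.8 / (6.022 × 10²³ × 19.30 g/cm³) = 3.163 × 10^-23 cm³.
a = (3.163 × 10^-23)^(1/3) = 3.162 × 10^-8 cm = 3.16 Å.

3.16 Å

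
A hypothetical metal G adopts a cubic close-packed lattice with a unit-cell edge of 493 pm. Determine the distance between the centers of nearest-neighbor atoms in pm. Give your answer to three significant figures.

349 pm

In an FCC structure, atoms touch along the face diagonal, so √2·a = 4r; the nearest-neighbor distance equals 2r = 0.7071·a.
d = 0.7071 × 493 = 349 pm.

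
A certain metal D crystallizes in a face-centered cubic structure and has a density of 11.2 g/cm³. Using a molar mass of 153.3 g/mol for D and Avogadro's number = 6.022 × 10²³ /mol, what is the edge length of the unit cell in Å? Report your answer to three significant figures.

With Z = 4 atoms per FCC cell, a³ = Z·M/(N_A·ρ) = 4 × 153.3 / (6.022 × 10²³ × 11.20 g/cm³) = 9.092 × 10^-23 cm³.
a = (9.092 × 10^-23)^(1/3) = 4.497 × 10^-8 cm = 4.50 Å.

4.50 Å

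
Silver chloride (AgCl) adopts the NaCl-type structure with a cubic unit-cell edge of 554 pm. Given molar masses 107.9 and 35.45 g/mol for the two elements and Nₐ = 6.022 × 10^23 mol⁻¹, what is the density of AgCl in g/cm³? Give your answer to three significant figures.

5.60 g/cm³

The NaCl-type structure contains Z = 4 formula units per cell; M(AgCl) = 107.9 + 35.45 = 143.35 g/mol.
a³ = (5.540 × 10^-8 cm)³ = 1.700 × 10^-22 cm³.
ρ = 4 × 143.35 / (6.022 × 10²³ × 1.700 × 10^-22) = 5.600 g/cm³.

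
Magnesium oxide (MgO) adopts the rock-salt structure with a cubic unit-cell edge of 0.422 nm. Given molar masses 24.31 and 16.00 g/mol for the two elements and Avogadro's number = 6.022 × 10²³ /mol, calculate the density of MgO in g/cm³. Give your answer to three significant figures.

3.56 g/cm³

The rock-salt structure contains Z = 4 formula units per cell; M(MgO) = 24.31 + 16.00 = 40.31 g/mol.
a³ = (4.220 × 10^-8 cm)³ = 7.515 × 10^-23 cm³.
ρ = 4 × 40.31 / (6.022 × 10²³ × 7.515 × 10^-23) = 3.563 g/cm³.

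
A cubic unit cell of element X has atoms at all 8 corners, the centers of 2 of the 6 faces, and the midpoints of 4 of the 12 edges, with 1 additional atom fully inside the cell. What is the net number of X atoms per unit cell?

4

Corner atoms are shared by 8 cells (1/8 each), face atoms by 2 (1/2 each), edge atoms by 4 (1/4 each), interior atoms are unshared.
Net atoms = 8 × 1/8 + 2 × 1/2 + 4 × 1/4 + 1 = 1 + 1 + 1 + 1 = 4.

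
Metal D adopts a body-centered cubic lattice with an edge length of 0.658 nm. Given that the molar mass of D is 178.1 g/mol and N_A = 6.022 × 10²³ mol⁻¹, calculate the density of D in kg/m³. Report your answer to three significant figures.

A BCC unit cell contains Z = 2 atoms.
Cell volume: a³ = (0.658 nm)³ = (6.580 × 10^-8 cm)³ = 2.849 × 10^-22 cm³.
ρ = Z·M/(N_A·a³) = 2 × 178.1 / (6.022 × 10²³ × 2.849 × 10^-22) = 2.076 g/cm³ = 2080 kg/m³.

2080 kg/m³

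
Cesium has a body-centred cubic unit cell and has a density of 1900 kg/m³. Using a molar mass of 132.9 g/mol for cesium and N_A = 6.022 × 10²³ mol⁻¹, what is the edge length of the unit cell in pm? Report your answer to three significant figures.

With Z = 2 atoms per BCC cell, a³ = Z·M/(N_A·ρ) = 2 × 132.9 / (6.022 × 10²³ × 1.900 g/cm³) = 2.323 × 10^-22 cm³.
a = (2.323 × 10^-22)^(1/3) = 6.147 × 10^-8 cm = 615 pm.

615 pm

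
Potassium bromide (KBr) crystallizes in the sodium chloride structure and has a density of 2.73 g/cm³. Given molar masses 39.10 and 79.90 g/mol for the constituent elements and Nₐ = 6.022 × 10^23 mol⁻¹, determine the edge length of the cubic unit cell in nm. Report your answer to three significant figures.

M(KBr) = 119.0 g/mol; Z = 4 formula units per cell.
a³ = Z·M/(N_A·ρ) = 4 × 119.0 / (6.022 × 10²³ × 2.73) = 2.895 × 10^-22 cm³, so a = 6.616 × 10^-8 cm = 0.662 nm.

0.662 nm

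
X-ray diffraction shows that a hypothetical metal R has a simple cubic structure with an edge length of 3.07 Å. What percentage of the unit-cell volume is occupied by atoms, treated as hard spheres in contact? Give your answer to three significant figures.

52.4%

In a simple cubic lattice atoms touch along the cell edge, so a = 2r, so r = 0.5000a = 1.535 Å.
Packing fraction = Z·(4/3)πr³ / a³ = 1 × (4/3)π × (1.535)³ / (3.07)³ = 0.5236 = 52.4%.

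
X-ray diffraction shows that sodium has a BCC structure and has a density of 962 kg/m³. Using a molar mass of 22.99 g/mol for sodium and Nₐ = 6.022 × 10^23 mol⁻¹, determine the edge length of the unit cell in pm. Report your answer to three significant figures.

430 pm

With Z = 2 atoms per BCC cell, a³ = Z·M/(N_A·ρ) = 2 × 22.99 / (6.022 × 10²³ × 0.9620 g/cm³) = 7.937 × 10^-23 cm³.
a = (7.937 × 10^-23)^(1/3) = 4.298 × 10^-8 cm = 430 pm.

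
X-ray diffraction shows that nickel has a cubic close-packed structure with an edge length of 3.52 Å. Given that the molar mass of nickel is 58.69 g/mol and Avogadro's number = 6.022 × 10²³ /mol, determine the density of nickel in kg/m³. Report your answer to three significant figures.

An FCC unit cell contains Z = 4 atoms.
Cell volume: a³ = (3.52 Å)³ = (3.520 × 10^-8 cm)³ = 4.361 × 10^-23 cm³.
ρ = Z·M/(N_A·a³) = 4 × 58.69 / (6.022 × 10²³ × 4.361 × 10^-23) = 8.938 g/cm³ = 8940 kg/m³.

8940 kg/m³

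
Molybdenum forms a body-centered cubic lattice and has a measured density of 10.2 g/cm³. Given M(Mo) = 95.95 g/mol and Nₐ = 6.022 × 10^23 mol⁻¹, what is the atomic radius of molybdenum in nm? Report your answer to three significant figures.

0.136 nm

For a BCC cell (Z = 2), a³ = Z·M/(N_A·ρ) = 2 × 95.95 / (6.022 × 10²³ × 10.20) = 3.124 × 10^-23 cm³, so a = 3.150 × 10^-8 cm = 0.3150 nm.
Atoms touch along the body diagonal, so √3·a = 4r, so r = 0.4330 × a = 0.136 nm.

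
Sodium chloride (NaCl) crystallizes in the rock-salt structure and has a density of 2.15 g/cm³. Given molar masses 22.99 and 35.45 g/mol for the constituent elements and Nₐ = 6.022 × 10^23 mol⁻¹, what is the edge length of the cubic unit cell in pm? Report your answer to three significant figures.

565 pm

M(NaCl) = 58.44 g/mol; Z = 4 formula units per cell.
a³ = Z·M/(N_A·ρ) = 4 × 58.44 / (6.022 × 10²³ × 2.15) = 1.805 × 10^-22 cm³, so a = 5.652 × 10^-8 cm = 565 pm.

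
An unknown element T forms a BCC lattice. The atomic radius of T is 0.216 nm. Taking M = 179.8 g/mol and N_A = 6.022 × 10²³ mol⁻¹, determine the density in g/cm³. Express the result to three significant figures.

In a BCC lattice, atoms touch along the body diagonal, so √3·a = 4r, giving a = 0.4988 nm = 4.988 × 10^-8 cm.
With Z = 2, ρ = Z·M/(N_A·a³) = 2 × 179.8 / (6.022 × 10²³ × 1.241 × 10^-22) = 4.811 g/cm³.

4.81 g/cm³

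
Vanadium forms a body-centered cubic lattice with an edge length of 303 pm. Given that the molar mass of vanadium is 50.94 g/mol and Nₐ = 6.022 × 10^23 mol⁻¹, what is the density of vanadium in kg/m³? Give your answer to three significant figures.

6080 kg/m³

A BCC unit cell contains Z = 2 atoms.
Cell volume: a³ = (303 pm)³ = (3.030 × 10^-8 cm)³ = 2.782 × 10^-23 cm³.
ρ = Z·M/(N_A·a³) = 2 × 50.94 / (6.022 × 10²³ × 2.782 × 10^-23) = 6.082 g/cm³ = 6080 kg/m³.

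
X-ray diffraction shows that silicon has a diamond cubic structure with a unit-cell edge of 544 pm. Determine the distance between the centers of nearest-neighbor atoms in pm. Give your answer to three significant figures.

236 pm

In a diamond cubic structure, nearest neighbors lie along the body diagonal with √3·a = 8r; the nearest-neighbor distance equals 2r = 0.4330·a.
d = 0.4330 × 544 = 236 pm.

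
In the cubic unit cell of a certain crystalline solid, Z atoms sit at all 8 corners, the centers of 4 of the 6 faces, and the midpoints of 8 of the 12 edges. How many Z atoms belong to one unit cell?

5

Corner atoms are shared by 8 cells (1/8 each), face atoms by 2 (1/2 each), edge atoms by 4 (1/4 each).
Net atoms = 8 × 1/8 + 4 × 1/2 + 8 × 1/4 = 1 + 2 + 2 = 5.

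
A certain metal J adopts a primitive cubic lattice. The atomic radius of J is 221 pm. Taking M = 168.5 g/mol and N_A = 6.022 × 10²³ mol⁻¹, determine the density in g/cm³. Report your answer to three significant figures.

In a simple cubic lattice, atoms touch along the cell edge, so a = 2r, giving a = 442.0 pm = 4.420 × 10^-8 cm.
With Z = 1, ρ = Z·M/(N_A·a³) = 1 × 168.5 / (6.022 × 10²³ × 8.635 × 10^-23) = 3.240 g/cm³.

3.24 g/cm³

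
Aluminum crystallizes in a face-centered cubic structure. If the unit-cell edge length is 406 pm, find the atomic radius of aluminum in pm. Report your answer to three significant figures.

In an FCC lattice, atoms touch along the face diagonal, so √2·a = 4r.
r = √2·a/4 = 1.4142 × 406 / 4 = 144 pm.

144 pm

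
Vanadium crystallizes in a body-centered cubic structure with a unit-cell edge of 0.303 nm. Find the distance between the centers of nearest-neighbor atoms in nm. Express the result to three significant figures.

In a BCC structure, atoms touch along the body diagonal, so √3·a = 4r; the nearest-neighbor distance equals 2r = 0.8660·a.
d = 0.8660 × 0.303 = 0.262 nm.

0.262 nm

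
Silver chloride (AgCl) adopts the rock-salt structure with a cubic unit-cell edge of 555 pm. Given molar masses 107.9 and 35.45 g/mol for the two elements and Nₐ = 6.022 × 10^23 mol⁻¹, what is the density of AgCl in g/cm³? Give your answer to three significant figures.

The rock-salt structure contains Z = 4 formula units per cell; M(AgCl) = 107.9 + 35.45 = 143.35 g/mol.
a³ = (5.550 × 10^-8 cm)³ = 1.710 × 10^-22 cm³.
ρ = 4 × 143.35 / (6.022 × 10²³ × 1.710 × 10^-22) = 5.570 g/cm³.

5.57 g/cm³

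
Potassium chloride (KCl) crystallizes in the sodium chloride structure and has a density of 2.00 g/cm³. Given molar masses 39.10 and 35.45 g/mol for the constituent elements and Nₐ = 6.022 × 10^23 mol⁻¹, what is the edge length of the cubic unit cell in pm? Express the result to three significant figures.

M(KCl) = 74.55 g/mol; Z = 4 formula units per cell.
a³ = Z·M/(N_A·ρ) = 4 × 74.55 / (6.022 × 10²³ × 2.00) = 2.476 × 10^-22 cm³, so a = 6.279 × 10^-8 cm = 628 pm.

628 pm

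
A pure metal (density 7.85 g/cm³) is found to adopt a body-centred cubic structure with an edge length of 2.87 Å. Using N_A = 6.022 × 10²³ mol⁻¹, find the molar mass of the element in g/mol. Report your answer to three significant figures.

A BCC cell has Z = 2 atoms; a = 2.870 × 10^-8 cm.
M = ρ·N_A·a³/Z = 7.85 × 6.022 × 10²³ × 2.364 × 10^-23 / 2 = 55.9 g/mol.

55.9 g/mol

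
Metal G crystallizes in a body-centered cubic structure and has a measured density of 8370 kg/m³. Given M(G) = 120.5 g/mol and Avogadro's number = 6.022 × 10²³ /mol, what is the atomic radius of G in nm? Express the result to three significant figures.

For a BCC cell (Z = 2), a³ = Z·M/(N_A·ρ) = 2 × 120.5 / (6.022 × 10²³ × 8.370) = 4.781 × 10^-23 cm³, so a = 3.630 × 10^-8 cm = 0.3630 nm.
Atoms touch along the body diagonal, so √3·a = 4r, so r = 0.4330 × a = 0.157 nm.

0.157 nm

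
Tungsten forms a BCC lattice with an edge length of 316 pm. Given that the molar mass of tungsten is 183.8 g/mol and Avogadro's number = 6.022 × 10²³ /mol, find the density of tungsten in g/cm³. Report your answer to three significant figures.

19.3 g/cm³

A BCC unit cell contains Z = 2 atoms.
Cell volume: a³ = (316 pm)³ = (3.160 × 10^-8 cm)³ = 3.155 × 10^-23 cm³.
ρ = Z·M/(N_A·a³) = 2 × 183.8 / (6.022 × 10²³ × 3.155 × 10^-23) = 19.35 g/cm³.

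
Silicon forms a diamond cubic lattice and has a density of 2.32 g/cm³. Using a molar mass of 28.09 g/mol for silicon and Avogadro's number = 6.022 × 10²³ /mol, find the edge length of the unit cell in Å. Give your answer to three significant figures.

With Z = 8 atoms per diamond cubic cell, a³ = Z·M/(N_A·ρ) = 8 × 28.09 / (6.022 × 10²³ × 2.320 g/cm³) = 1.608 × 10^-22 cm³.
a = (1.608 × 10^-22)^(1/3) = 5.438 × 10^-8 cm = 5.44 Å.

5.44 Å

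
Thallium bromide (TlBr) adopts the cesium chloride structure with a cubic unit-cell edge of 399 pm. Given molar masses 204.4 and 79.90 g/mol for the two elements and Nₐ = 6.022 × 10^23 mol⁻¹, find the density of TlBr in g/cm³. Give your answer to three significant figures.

7.43 g/cm³

The cesium chloride structure contains Z = 1 formula unit per cell; M(TlBr) = 204.4 + 79.90 = 284.3 g/mol.
a³ = (3.990 × 10^-8 cm)³ = 6.352 × 10^-23 cm³.
ρ = 1 × 284.3 / (6.022 × 10²³ × 6.352 × 10^-23) = 7.432 g/cm³.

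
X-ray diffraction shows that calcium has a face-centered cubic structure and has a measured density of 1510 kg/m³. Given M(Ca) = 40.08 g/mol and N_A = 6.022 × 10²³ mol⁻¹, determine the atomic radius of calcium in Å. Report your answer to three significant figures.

For an FCC cell (Z = 4), a³ = Z·M/(N_A·ρ) = 4 × 40.08 / (6.022 × 10²³ × 1.510) = 1.763 × 10^-22 cm³, so a = 5.607 × 10^-8 cm = 5.607 Å.
Atoms touch along the face diagonal, so √2·a = 4r, so r = 0.3536 × a = 1.98 Å.

1.98 Å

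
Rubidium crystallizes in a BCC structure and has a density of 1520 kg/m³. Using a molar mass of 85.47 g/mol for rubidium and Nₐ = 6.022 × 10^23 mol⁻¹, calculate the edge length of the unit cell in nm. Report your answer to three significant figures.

With Z = 2 atoms per BCC cell, a³ = Z·M/(N_A·ρ) = 2 × 85.47 / (6.022 × 10²³ × 1.520 g/cm³) = 1.867 × 10^-22 cm³.
a = (1.867 × 10^-22)^(1/3) = 5.716 × 10^-8 cm = 0.572 nm.

0.572 nm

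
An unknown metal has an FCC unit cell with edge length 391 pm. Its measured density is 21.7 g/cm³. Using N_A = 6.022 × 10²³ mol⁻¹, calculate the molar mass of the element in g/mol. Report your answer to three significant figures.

195 g/mol

An FCC cell has Z = 4 atoms; a = 3.910 × 10^-8 cm.
M = ρ·N_A·a³/Z = 21.7 × 6.022 × 10²³ × 5.978 × 10^-23 / 4 = 195 g/mol.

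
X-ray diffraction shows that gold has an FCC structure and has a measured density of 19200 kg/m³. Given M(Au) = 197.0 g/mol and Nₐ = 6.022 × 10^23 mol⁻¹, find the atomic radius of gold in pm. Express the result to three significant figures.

For an FCC cell (Z = 4), a³ = Z·M/(N_A·ρ) = 4 × 197.0 / (6.022 × 10²³ × 19.20) = 6.815 × 10^-23 cm³, so a = 4.085 × 10^-8 cm = 408.5 pm.
Atoms touch along the face diagonal, so √2·a = 4r, so r = 0.3536 × a = 144 pm.

144 pm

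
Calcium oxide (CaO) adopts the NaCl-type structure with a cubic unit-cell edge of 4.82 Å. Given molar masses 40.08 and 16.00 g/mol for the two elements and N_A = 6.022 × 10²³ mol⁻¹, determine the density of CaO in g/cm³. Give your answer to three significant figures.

The NaCl-type structure contains Z = 4 formula units per cell; M(CaO) = 40.08 + 16.00 = 56.08 g/mol.
a³ = (4.820 × 10^-8 cm)³ = 1.120 × 10^-22 cm³.
ρ = 4 × 56.08 / (6.022 × 10²³ × 1.120 × 10^-22) = 3.326 g/cm³.

3.33 g/cm³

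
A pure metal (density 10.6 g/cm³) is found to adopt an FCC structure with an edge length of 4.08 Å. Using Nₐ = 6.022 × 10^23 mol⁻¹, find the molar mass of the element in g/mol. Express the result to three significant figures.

108 g/mol

An FCC cell has Z = 4 atoms; a = 4.080 × 10^-8 cm.
M = ρ·N_A·a³/Z = 10.6 × 6.022 × 10²³ × 6.792 × 10^-23 / 4 = 108 g/mol.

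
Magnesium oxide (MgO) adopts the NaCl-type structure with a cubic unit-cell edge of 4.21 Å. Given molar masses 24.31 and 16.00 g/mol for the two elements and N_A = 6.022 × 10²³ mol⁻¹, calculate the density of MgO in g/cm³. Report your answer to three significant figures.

3.59 g/cm³

The NaCl-type structure contains Z = 4 formula units per cell; M(MgO) = 24.31 + 16.00 = 40.31 g/mol.
a³ = (4.210 × 10^-8 cm)³ = 7.462 × 10^-23 cm³.
ρ = 4 × 40.31 / (6.022 × 10²³ × 7.462 × 10^-23) = 3.588 g/cm³.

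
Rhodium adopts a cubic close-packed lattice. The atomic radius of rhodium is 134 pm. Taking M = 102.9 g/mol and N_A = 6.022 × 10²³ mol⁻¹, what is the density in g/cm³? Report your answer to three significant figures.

12.6 g/cm³

In an FCC lattice, atoms touch along the face diagonal, so √2·a = 4r, giving a = 379.0 pm = 3.790 × 10^-8 cm.
With Z = 4, ρ = Z·M/(N_A·a³) = 4 × 102.9 / (6.022 × 10²³ × 5.444 × 10^-23) = 12.55 g/cm³.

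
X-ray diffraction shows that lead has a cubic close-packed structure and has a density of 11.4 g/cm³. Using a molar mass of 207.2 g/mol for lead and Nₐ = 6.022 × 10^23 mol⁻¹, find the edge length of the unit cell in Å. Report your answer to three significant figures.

With Z = 4 atoms per FCC cell, a³ = Z·M/(N_A·ρ) = 4 × 207.2 / (6.022 × 10²³ × 11.40 g/cm³) = 1.207 × 10^-22 cm³.
a = (1.207 × 10^-22)^(1/3) = 4.942 × 10^-8 cm = 4.94 Å.

4.94 Å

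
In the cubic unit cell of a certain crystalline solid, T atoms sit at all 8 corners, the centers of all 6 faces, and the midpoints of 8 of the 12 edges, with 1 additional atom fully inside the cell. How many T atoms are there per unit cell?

Corner atoms are shared by 8 cells (1/8 each), face atoms by 2 (1/2 each), edge atoms by 4 (1/4 each), interior atoms are unshared.
Net atoms = 8 × 1/8 + 6 × 1/2 + 8 × 1/4 + 1 = 1 + 3 + 2 + 1 = 7.

7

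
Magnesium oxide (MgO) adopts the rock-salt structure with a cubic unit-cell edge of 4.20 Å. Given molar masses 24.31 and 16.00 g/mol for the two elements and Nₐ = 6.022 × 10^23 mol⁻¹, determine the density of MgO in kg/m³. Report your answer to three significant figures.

The rock-salt structure contains Z = 4 formula units per cell; M(MgO) = 24.31 + 16.00 = 40.31 g/mol.
a³ = (4.200 × 10^-8 cm)³ = 7.409 × 10^-23 cm³.
ρ = 4 × 40.31 / (6.022 × 10²³ × 7.409 × 10^-23) = 3.614 g/cm³ = 3610 kg/m³.

3610 kg/m³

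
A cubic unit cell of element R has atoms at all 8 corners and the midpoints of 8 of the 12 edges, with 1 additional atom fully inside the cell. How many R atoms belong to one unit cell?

Corner atoms are shared by 8 cells (1/8 each), edge atoms by 4 (1/4 each), interior atoms are unshared.
Net atoms = 8 × 1/8 + 8 × 1/4 + 1 = 1 + 2 + 1 = 4.

4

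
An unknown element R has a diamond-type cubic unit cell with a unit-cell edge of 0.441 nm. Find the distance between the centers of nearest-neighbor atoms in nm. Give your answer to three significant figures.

0.191 nm

In a diamond cubic structure, nearest neighbors lie along the body diagonal with √3·a = 8r; the nearest-neighbor distance equals 2r = 0.4330·a.
d = 0.4330 × 0.441 = 0.191 nm.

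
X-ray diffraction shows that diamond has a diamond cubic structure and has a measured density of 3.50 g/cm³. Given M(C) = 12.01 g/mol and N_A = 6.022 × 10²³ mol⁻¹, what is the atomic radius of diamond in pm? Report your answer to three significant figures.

For a diamond cubic cell (Z = 8), a³ = Z·M/(N_A·ρ) = 8 × 12.01 / (6.022 × 10²³ × 3.500) = 4.559 × 10^-23 cm³, so a = 3.572 × 10^-8 cm = 357.2 pm.
Nearest neighbors lie along the body diagonal with √3·a = 8r, so r = 0.2165 × a = 77.3 pm.

77.3 pm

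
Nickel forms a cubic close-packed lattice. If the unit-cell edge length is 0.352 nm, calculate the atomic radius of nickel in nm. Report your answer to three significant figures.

In an FCC lattice, atoms touch along the face diagonal, so √2·a = 4r.
r = √2·a/4 = 1.4142 × 0.352 / 4 = 0.124 nm.

0.124 nm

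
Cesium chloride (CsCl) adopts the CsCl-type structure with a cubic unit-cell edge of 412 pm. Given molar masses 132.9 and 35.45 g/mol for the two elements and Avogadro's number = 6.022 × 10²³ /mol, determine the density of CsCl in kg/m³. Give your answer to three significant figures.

4000 kg/m³

The CsCl-type structure contains Z = 1 formula unit per cell; M(CsCl) = 132.9 + 35.45 = 168.35 g/mol.
a³ = (4.120 × 10^-8 cm)³ = 6.993 × 10^-23 cm³.
ρ = 1 × 168.35 / (6.022 × 10²³ × 6.993 × 10^-23) = 3.997 g/cm³ = 4000 kg/m³.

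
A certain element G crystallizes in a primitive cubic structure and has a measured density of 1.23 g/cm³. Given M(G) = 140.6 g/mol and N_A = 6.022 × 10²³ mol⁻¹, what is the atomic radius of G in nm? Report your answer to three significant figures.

0.287 nm

For a simple cubic cell (Z = 1), a³ = Z·M/(N_A·ρ) = 1 × 140.6 / (6.022 × 10²³ × 1.230) = 1.898 × 10^-22 cm³, so a = 5.747 × 10^-8 cm = 0.5747 nm.
Atoms touch along the cell edge, so a = 2r, so r = 0.5000 × a = 0.287 nm.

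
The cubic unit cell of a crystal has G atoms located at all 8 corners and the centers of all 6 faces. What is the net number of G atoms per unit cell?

4

Corner atoms are shared by 8 cells (1/8 each), face atoms by 2 (1/2 each).
Net atoms = 8 × 1/8 + 6 × 1/2 = 1 + 3 = 4.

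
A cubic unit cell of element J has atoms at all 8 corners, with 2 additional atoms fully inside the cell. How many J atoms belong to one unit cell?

3

Corner atoms are shared by 8 cells (1/8 each), interior atoms are unshared.
Net atoms = 8 × 1/8 + 2 = 1 + 2 = 3.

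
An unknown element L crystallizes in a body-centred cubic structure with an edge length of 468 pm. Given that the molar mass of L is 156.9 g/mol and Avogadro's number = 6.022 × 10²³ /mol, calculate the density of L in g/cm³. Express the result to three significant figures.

A BCC unit cell contains Z = 2 atoms.
Cell volume: a³ = (468 pm)³ = (4.680 × 10^-8 cm)³ = 1.025 × 10^-22 cm³.
ρ = Z·M/(N_A·a³) = 2 × 156.9 / (6.022 × 10²³ × 1.025 × 10^-22) = 5.084 g/cm³.

5.08 g/cm³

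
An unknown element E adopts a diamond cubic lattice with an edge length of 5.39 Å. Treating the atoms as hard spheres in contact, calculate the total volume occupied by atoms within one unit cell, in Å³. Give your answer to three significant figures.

In a diamond cubic lattice nearest neighbors lie along the body diagonal with √3·a = 8r, so r = 0.2165a = 1.167 Å.
V_atoms = Z × (4/3)πr³ = 8 × (4/3)π × (1.167)³ = 53.3 Å³.

53.3 Å³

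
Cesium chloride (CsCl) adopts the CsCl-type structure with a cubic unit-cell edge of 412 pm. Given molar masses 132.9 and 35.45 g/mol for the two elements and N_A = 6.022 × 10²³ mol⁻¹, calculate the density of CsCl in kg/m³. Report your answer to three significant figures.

The CsCl-type structure contains Z = 1 formula unit per cell; M(CsCl) = 132.9 + 35.45 = 168.35 g/mol.
a³ = (4.120 × 10^-8 cm)³ = 6.993 × 10^-23 cm³.
ρ = 1 × 168.35 / (6.022 × 10²³ × 6.993 × 10^-23) = 3.997 g/cm³ = 4000 kg/m³.

4000 kg/m³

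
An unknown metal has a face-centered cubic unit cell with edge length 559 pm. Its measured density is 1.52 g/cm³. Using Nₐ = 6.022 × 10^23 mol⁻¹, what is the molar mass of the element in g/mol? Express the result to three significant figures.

An FCC cell has Z = 4 atoms; a = 5.590 × 10^-8 cm.
M = ρ·N_A·a³/Z = 1.52 × 6.022 × 10²³ × 1.747 × 10^-22 / 4 = 40.0 g/mol.

40.0 g/mol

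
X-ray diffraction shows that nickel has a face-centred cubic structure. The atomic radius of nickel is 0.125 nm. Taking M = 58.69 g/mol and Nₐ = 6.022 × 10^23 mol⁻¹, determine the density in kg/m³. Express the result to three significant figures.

In an FCC lattice, atoms touch along the face diagonal, so √2·a = 4r, giving a = 0.3536 nm = 3.536 × 10^-8 cm.
With Z = 4, ρ = Z·M/(N_A·a³) = 4 × 58.69 / (6.022 × 10²³ × 4.419 × 10^-23) = 8.821 g/cm³ = 8820 kg/m³.

8820 kg/m³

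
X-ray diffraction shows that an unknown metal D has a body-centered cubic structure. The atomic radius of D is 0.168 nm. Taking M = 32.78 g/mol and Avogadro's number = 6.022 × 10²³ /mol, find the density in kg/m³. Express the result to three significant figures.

1860 kg/m³

In a BCC lattice, atoms touch along the body diagonal, so √3·a = 4r, giving a = 0.3880 nm = 3.880 × 10^-8 cm.
With Z = 2, ρ = Z·M/(N_A·a³) = 2 × 32.78 / (6.022 × 10²³ × 5.840 × 10^-23) = 1.864 g/cm³ = 1860 kg/m³.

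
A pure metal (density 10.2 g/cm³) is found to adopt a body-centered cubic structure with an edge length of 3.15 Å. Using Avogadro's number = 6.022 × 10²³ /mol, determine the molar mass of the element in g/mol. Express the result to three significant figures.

96.0 g/mol

A BCC cell has Z = 2 atoms; a = 3.150 × 10^-8 cm.
M = ρ·N_A·a³/Z = 10.2 × 6.022 × 10²³ × 3.126 × 10^-23 / 2 = 96.0 g/mol.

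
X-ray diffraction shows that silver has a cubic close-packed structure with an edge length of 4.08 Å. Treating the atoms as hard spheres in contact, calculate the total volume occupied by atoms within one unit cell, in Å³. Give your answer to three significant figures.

50.3 Å³

In an FCC lattice atoms touch along the face diagonal, so √2·a = 4r, so r = 0.3536a = 1.442 Å.
V_atoms = Z × (4/3)πr³ = 4 × (4/3)π × (1.442)³ = 50.3 Å³.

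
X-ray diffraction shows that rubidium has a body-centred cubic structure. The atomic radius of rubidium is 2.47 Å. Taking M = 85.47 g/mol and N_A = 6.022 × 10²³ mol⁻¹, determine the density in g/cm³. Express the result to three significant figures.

1.53 g/cm³

In a BCC lattice, atoms touch along the body diagonal, so √3·a = 4r, giving a = 5.704 Å = 5.704 × 10^-8 cm.
With Z = 2, ρ = Z·M/(N_A·a³) = 2 × 85.47 / (6.022 × 10²³ × 1.856 × 10^-22) = 1.529 g/cm³.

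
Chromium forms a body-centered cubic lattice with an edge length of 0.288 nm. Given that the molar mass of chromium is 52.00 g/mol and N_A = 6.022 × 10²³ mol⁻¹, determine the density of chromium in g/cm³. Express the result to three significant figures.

A BCC unit cell contains Z = 2 atoms.
Cell volume: a³ = (0.288 nm)³ = (2.880 × 10^-8 cm)³ = 2.389 × 10^-23 cm³.
ρ = Z·M/(N_A·a³) = 2 × 52.00 / (6.022 × 10²³ × 2.389 × 10^-23) = 7.230 g/cm³.

7.23 g/cm³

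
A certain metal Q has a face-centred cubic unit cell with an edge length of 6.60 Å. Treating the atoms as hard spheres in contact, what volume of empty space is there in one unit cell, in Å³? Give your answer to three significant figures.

In an FCC lattice atoms touch along the face diagonal, so √2·a = 4r, so r = 0.3536a = 2.333 Å.
V_cell = a³ = 287.5 Å³; V_atoms = 4 × (4/3)πr³ = 212.9 Å³.
Empty space = 287.5 − 212.9 = 74.6 Å³.

74.6 Å³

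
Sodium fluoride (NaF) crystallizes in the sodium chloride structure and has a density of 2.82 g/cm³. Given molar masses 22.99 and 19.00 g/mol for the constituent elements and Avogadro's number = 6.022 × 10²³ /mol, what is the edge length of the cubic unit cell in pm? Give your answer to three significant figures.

462 pm

M(NaF) = 41.99 g/mol; Z = 4 formula units per cell.
a³ = Z·M/(N_A·ρ) = 4 × 41.99 / (6.022 × 10²³ × 2.82) = 9.890 × 10^-23 cm³, so a = 4.625 × 10^-8 cm = 462 pm.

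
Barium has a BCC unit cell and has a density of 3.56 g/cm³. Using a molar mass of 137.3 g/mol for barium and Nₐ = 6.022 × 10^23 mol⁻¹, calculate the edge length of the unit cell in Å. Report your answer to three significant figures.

With Z = 2 atoms per BCC cell, a³ = Z·M/(N_A·ρ) = 2 × 137.3 / (6.022 × 10²³ × 3.560 g/cm³) = 1.281 × 10^-22 cm³.
a = (1.281 × 10^-22)^(1/3) = 5.041 × 10^-8 cm = 5.04 Å.

5.04 Å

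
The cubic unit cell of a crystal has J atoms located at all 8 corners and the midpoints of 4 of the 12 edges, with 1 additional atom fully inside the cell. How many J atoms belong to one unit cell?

3

Corner atoms are shared by 8 cells (1/8 each), edge atoms by 4 (1/4 each), interior atoms are unshared.
Net atoms = 8 × 1/8 + 4 × 1/4 + 1 = 1 + 1 + 1 = 3.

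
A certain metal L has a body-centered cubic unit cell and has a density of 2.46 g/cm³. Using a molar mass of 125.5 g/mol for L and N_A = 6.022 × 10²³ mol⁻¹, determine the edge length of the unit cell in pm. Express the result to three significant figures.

With Z = 2 atoms per BCC cell, a³ = Z·M/(N_A·ρ) = 2 × 125.5 / (6.022 × 10²³ × 2.460 g/cm³) = 1.694 × 10^-22 cm³.
a = (1.694 × 10^-22)^(1/3) = 5.533 × 10^-8 cm = 553 pm.

553 pm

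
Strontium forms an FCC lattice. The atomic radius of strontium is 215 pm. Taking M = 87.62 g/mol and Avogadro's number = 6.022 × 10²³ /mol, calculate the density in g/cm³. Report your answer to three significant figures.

In an FCC lattice, atoms touch along the face diagonal, so √2·a = 4r, giving a = 608.1 pm = 6.081 × 10^-8 cm.
With Z = 4, ρ = Z·M/(N_A·a³) = 4 × 87.62 / (6.022 × 10²³ × 2.249 × 10^-22) = 2.588 g/cm³.

2.59 g/cm³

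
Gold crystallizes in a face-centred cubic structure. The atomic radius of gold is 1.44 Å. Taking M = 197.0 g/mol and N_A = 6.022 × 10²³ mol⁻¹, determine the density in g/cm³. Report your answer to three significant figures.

In an FCC lattice, atoms touch along the face diagonal, so √2·a = 4r, giving a = 4.073 Å = 4.073 × 10^-8 cm.
With Z = 4, ρ = Z·M/(N_A·a³) = 4 × 197.0 / (6.022 × 10²³ × 6.757 × 10^-23) = 19.37 g/cm³.

19.4 g/cm³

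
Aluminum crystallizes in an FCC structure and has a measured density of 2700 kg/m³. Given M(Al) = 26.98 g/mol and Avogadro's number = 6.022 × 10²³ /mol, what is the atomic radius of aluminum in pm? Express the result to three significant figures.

For an FCC cell (Z = 4), a³ = Z·M/(N_A·ρ) = 4 × 26.98 / (6.022 × 10²³ × 2.700) = 6.637 × 10^-23 cm³, so a = 4.049 × 10^-8 cm = 404.9 pm.
Atoms touch along the face diagonal, so √2·a = 4r, so r = 0.3536 × a = 143 pm.

143 pm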